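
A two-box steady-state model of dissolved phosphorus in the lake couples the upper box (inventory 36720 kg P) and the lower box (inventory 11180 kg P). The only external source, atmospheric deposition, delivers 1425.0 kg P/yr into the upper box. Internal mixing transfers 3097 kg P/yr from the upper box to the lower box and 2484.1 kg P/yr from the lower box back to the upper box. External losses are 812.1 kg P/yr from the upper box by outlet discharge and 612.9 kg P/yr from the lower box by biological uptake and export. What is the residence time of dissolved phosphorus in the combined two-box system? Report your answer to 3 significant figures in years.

33.6 yr

Treat the two boxes together as one reservoir: the mixing fluxes between them are internal recycling, so τ = ΣM / Σ(external losses).
M_total = 36720 + 11180 = 47900 kg P.
ΣF_external_out = 812.1 + 612.9 = 1425.0 kg P/yr.
τ = M_total / ΣF_ext = 47900 / 1425.0 = 33.61 yr.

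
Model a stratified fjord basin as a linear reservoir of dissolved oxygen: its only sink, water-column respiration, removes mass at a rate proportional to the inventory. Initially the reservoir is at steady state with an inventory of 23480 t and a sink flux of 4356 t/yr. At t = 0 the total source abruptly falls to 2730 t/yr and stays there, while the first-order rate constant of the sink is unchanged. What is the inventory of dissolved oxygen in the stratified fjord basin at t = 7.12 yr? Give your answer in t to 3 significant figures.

17100 t

τ = M₀/F₀ = 23480/4356 = 5.390 yr; rate constant k = 1/τ.
New steady state M_∞ = F₁/k = F₁·τ = 2730 × 5.390 = 14715 t.
M(t) = M_∞ + (M₀ − M_∞)·e^(−t/τ); t/τ = 7.12/5.390 = 1.321, so e^(−t/τ) = 0.2669.
M(t) = 14715 + 8765 × 0.2669 = 17055 t.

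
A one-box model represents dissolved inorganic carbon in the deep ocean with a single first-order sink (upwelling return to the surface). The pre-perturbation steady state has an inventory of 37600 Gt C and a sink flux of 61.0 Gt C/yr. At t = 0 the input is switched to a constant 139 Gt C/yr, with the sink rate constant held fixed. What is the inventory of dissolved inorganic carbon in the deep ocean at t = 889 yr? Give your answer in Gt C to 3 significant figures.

The sink rate constant is k = F₀/M₀ = 61.0/37600 = 0.001622 yr⁻¹.
Solving dM/dt = F₁ − kM with M(0) = M₀ gives M(t) = F₁/k + (M₀ − F₁/k)·e^(−kt).
F₁/k = 139/0.001622 = 85679 Gt C; kt = 0.001622 × 889 = 1.442, e^(−kt) = 0.2364.
M(889) = 85679 + (37600 − 85679) × 0.2364 = 85679 − 11370 = 74313 Gt C.

74300 Gt C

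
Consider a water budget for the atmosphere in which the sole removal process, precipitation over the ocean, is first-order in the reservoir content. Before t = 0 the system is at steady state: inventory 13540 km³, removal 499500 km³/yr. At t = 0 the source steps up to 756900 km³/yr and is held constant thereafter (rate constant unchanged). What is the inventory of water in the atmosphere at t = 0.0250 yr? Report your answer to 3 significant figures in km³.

τ = M₀/F₀ = 13540/499500 = 0.02711 yr; rate constant k = 1/τ.
New steady state M_∞ = F₁/k = F₁·τ = 756900 × 0.02711 = 20517 km³.
M(t) = M_∞ + (M₀ − M_∞)·e^(−t/τ); t/τ = 0.0250/0.02711 = 0.9223, so e^(−t/τ) = 0.3976.
M(t) = 20517 − 6977 × 0.3976 = 17743 km³.

17700 km³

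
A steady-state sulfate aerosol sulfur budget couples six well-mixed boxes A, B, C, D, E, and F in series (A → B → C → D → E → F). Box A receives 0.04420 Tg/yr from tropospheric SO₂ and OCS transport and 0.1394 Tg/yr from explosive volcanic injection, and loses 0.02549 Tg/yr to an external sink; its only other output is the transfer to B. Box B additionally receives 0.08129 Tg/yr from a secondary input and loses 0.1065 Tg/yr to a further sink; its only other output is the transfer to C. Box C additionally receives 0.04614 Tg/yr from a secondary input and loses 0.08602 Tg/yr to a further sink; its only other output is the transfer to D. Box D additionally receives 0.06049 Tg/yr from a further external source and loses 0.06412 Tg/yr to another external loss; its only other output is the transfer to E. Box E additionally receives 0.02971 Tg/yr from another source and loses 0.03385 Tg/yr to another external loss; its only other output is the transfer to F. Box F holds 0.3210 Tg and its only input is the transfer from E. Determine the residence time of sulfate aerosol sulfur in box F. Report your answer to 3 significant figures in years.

3.77 yr

Box A: F(A→B) = (0.04420 + 0.1394) − 0.02549 = 0.15811 Tg/yr.
Box B: F(B→C) = (0.15811 + 0.08129) − 0.1065 = 0.13290 Tg/yr.
Box C: F(C→D) = (0.13290 + 0.04614) − 0.08602 = 0.093020 Tg/yr.
Box D: F(D→E) = (0.093020 + 0.06049) − 0.06412 = 0.089390 Tg/yr.
Box E: F(E→F) = (0.089390 + 0.02971) − 0.03385 = 0.085250 Tg/yr.
Box F throughput = its input = 0.085250 Tg/yr; τ = 0.3210 / 0.085250 = 3.765 yr.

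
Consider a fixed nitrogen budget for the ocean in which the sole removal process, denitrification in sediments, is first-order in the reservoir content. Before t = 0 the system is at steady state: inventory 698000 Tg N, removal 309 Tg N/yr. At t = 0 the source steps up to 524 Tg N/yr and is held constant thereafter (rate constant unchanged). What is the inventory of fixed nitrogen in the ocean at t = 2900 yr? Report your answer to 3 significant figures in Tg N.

The sink rate constant is k = F₀/M₀ = 309/698000 = 0.0004427 yr⁻¹.
Solving dM/dt = F₁ − kM with M(0) = M₀ gives M(t) = F₁/k + (M₀ − F₁/k)·e^(−kt).
F₁/k = 524/0.0004427 = 1.1837×10^6 Tg N; kt = 0.0004427 × 2900 = 1.284, e^(−kt) = 0.2770.
M(2900) = 1.1837×10^6 + (698000 − 1.1837×10^6) × 0.2770 = 1.1837×10^6 − 134500 = 1.0491×10^6 Tg N.

1.05×10^6 Tg N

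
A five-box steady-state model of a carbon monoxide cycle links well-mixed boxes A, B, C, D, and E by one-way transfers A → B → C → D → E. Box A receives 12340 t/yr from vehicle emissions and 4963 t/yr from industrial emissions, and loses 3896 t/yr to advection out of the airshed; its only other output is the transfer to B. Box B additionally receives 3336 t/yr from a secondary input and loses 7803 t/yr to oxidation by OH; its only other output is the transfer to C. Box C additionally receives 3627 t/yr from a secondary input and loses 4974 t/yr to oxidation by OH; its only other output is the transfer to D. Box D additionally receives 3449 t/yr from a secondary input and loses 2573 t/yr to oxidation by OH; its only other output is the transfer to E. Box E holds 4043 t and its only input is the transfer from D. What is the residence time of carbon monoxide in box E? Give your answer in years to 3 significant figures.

Box A: F(A→B) = (12340 + 4963) − 3896 = 13407 t/yr.
Box B: F(B→C) = (13407 + 3336) − 7803 = 8940.0 t/yr.
Box C: F(C→D) = (8940.0 + 3627) − 4974 = 7593.0 t/yr.
Box D: F(D→E) = (7593.0 + 3449) − 2573 = 8469.0 t/yr.
Box E throughput = its input = 8469.0 t/yr; τ = 4043 / 8469.0 = 0.4774 yr.

0.477 yr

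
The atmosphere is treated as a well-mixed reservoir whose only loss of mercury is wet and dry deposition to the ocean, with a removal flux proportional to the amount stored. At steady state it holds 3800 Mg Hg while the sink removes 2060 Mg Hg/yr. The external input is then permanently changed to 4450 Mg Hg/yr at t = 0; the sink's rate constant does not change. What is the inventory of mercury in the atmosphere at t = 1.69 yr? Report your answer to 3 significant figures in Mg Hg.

6450 Mg Hg

Residence time τ = M₀/F₀ = 1.845 yr. The eventual steady state is M_∞ = M₀·(F₁/F₀) = 3800 × 4450/2060 = 8208.7 Mg Hg.
The anomaly ΔM(t) = M(t) − M_∞ decays as ΔM₀·e^(−t/τ) with ΔM₀ = 3800 − 8208.7 = −4409 Mg Hg.
At t = 1.69 yr, e^(−t/τ) = e^(−0.9162) = 0.4001, so ΔM = −1764 Mg Hg and M = 8208.7 − 1764 = 6445.0 Mg Hg.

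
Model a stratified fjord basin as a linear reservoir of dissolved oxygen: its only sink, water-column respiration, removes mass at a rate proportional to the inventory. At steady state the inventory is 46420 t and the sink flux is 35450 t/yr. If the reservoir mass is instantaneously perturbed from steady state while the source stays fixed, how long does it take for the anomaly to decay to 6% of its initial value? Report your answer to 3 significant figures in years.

For a linear reservoir the anomaly decays as exp(−t/τ) with τ = M/F = 46420/35450 = 1.309 yr.
exp(−t/τ) = 0.06 ⇒ t = −τ ln(0.06) = 1.309 × 2.813 = 3.684 yr.

3.68 yr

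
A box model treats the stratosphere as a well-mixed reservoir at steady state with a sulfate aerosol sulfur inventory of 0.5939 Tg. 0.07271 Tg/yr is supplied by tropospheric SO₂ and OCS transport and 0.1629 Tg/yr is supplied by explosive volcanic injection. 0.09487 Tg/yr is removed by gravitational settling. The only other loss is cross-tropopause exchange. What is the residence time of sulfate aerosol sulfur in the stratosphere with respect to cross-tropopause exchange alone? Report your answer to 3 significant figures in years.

At steady state ΣF_in = ΣF_out.
ΣF_in = 0.07271 + 0.1629 = 0.23561 Tg/yr.
Cross-tropopause exchange flux = ΣF_in − (0.09487) = 0.23561 − 0.09487 = 0.1407 Tg/yr.
τ = M / F = 0.5939 / 0.1407 = 4.220 yr.

4.22 yr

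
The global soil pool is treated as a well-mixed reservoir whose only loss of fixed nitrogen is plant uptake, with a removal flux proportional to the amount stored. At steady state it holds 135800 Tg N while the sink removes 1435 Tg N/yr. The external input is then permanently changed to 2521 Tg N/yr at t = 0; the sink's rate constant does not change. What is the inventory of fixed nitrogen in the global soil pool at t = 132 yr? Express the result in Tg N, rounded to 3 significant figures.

The sink rate constant is k = F₀/M₀ = 1435/135800 = 0.01057 yr⁻¹.
Solving dM/dt = F₁ − kM with M(0) = M₀ gives M(t) = F₁/k + (M₀ − F₁/k)·e^(−kt).
F₁/k = 2521/0.01057 = 238570 Tg N; kt = 0.01057 × 132 = 1.395, e^(−kt) = 0.2479.
M(132) = 238570 + (135800 − 238570) × 0.2479 = 238570 − 25470 = 213100 Tg N.

213000 Tg N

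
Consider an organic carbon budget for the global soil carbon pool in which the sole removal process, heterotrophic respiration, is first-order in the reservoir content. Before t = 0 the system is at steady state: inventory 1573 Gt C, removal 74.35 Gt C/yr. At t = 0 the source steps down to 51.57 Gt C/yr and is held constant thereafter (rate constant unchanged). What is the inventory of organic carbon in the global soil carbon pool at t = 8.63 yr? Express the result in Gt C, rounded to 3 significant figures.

1410 Gt C

Residence time τ = M₀/F₀ = 21.16 yr. The eventual steady state is M_∞ = M₀·(F₁/F₀) = 1573 × 51.57/74.35 = 1091.1 Gt C.
The anomaly ΔM(t) = M(t) − M_∞ decays as ΔM₀·e^(−t/τ) with ΔM₀ = 1573 − 1091.1 = 481.9 Gt C.
At t = 8.63 yr, e^(−t/τ) = e^(−0.4079) = 0.6650, so ΔM = 320.5 Gt C and M = 1091.1 + 320.5 = 1411.6 Gt C.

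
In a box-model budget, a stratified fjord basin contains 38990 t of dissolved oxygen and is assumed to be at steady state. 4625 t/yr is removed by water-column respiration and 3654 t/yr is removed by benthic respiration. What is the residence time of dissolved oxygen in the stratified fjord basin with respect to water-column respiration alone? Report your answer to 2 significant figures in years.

Residence time with respect to a single sink: τ = M / F_sink.
τ = 38990 / 4625 = 8.430 yr.

8.4 yr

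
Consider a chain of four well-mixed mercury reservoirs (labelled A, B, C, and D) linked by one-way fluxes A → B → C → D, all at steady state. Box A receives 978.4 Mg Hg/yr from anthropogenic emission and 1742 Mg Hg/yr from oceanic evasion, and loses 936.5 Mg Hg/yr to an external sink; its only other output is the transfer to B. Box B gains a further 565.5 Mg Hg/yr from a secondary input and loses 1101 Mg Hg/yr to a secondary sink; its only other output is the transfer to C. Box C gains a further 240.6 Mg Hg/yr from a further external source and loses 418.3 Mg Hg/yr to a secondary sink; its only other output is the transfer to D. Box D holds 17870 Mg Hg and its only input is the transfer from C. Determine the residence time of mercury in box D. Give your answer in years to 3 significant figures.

16.7 yr

Box A: F(A→B) = (978.4 + 1742) − 936.5 = 1783.9 Mg Hg/yr.
Box B: F(B→C) = (1783.9 + 565.5) − 1101 = 1248.4 Mg Hg/yr.
Box C: F(C→D) = (1248.4 + 240.6) − 418.3 = 1070.7 Mg Hg/yr.
Box D throughput = its input = 1070.7 Mg Hg/yr; τ = 17870 / 1070.7 = 16.69 yr.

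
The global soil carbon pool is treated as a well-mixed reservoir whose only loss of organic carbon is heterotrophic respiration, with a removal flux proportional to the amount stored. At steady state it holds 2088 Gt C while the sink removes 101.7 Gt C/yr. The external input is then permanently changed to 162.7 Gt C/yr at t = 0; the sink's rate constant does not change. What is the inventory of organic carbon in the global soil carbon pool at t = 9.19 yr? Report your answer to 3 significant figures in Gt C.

τ = M₀/F₀ = 2088/101.7 = 20.53 yr; rate constant k = 1/τ.
New steady state M_∞ = F₁/k = F₁·τ = 162.7 × 20.53 = 3340.4 Gt C.
M(t) = M_∞ + (M₀ − M_∞)·e^(−t/τ); t/τ = 9.19/20.53 = 0.4476, so e^(−t/τ) = 0.6391.
M(t) = 3340.4 − 1252 × 0.6391 = 2539.9 Gt C.

2540 Gt C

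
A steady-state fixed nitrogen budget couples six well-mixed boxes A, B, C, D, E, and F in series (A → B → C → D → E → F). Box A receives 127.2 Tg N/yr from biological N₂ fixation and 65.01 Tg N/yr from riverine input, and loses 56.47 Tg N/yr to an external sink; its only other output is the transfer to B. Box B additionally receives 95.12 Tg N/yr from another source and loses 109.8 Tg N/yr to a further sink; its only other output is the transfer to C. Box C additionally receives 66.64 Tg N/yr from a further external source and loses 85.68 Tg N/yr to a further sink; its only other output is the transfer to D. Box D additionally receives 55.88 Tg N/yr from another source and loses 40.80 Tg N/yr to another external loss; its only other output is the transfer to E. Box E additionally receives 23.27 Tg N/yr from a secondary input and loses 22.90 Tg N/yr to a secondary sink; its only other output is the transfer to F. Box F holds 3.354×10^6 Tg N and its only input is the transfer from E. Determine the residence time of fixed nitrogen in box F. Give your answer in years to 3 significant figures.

Box A: F(A→B) = (127.2 + 65.01) − 56.47 = 135.74 Tg N/yr.
Box B: F(B→C) = (135.74 + 95.12) − 109.8 = 121.06 Tg N/yr.
Box C: F(C→D) = (121.06 + 66.64) − 85.68 = 102.02 Tg N/yr.
Box D: F(D→E) = (102.02 + 55.88) − 40.80 = 117.10 Tg N/yr.
Box E: F(E→F) = (117.10 + 23.27) − 22.90 = 117.47 Tg N/yr.
Box F throughput = its input = 117.47 Tg N/yr; τ = 3.354×10^6 / 117.47 = 28550 yr.

28600 yr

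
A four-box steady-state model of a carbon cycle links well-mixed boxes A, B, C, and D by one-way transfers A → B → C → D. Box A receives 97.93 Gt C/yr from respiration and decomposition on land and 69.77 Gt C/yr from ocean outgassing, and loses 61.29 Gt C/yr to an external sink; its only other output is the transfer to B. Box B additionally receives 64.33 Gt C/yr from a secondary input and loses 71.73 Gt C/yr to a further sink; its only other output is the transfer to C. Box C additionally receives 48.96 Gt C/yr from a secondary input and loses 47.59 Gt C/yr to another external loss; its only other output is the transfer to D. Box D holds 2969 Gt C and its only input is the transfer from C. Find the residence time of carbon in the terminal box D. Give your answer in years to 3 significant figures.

29.6 yr

Box A: F(A→B) = (97.93 + 69.77) − 61.29 = 106.41 Gt C/yr.
Box B: F(B→C) = (106.41 + 64.33) − 71.73 = 99.010 Gt C/yr.
Box C: F(C→D) = (99.010 + 48.96) − 47.59 = 100.38 Gt C/yr.
Box D throughput = its input = 100.38 Gt C/yr; τ = 2969 / 100.38 = 29.58 yr.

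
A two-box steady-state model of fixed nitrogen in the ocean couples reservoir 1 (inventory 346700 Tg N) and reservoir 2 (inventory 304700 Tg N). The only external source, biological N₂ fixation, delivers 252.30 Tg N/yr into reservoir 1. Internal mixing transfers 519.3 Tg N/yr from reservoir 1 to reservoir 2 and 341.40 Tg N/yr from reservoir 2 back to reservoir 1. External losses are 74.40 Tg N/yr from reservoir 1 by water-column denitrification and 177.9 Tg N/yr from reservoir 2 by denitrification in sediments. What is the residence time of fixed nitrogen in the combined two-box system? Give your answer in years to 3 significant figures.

2580 yr

Residence time in the combined system uses the total inventory and the total *external* removal — internal exchanges between the two boxes cancel.
M_total = 346700 + 304700 = 651400 Tg N.
ΣF_external_out = 74.40 + 177.9 = 252.30 Tg N/yr.
τ = M_total / ΣF_ext = 651400 / 252.30 = 2582 yr.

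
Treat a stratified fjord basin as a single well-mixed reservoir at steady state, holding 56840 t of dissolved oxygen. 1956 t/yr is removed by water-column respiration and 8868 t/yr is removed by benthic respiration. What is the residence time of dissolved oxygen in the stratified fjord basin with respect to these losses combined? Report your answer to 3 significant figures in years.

Total removal = 1956 + 8868 = 10824 t/yr.
τ = M / ΣF_out = 56840 / 10824 = 5.251 yr.

5.25 yr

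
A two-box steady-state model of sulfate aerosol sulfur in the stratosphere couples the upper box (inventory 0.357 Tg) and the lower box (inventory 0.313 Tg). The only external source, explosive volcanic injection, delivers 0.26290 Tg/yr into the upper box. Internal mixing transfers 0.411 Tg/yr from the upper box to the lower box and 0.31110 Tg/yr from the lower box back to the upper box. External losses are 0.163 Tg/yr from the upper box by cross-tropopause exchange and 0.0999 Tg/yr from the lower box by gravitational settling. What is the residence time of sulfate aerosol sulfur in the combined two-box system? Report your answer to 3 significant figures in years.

2.55 yr

Treat the two boxes together as one reservoir: the mixing fluxes between them are internal recycling, so τ = ΣM / Σ(external losses).
M_total = 0.357 + 0.313 = 0.67000 Tg.
ΣF_external_out = 0.163 + 0.0999 = 0.26290 Tg/yr.
τ = M_total / ΣF_ext = 0.67000 / 0.26290 = 2.548 yr.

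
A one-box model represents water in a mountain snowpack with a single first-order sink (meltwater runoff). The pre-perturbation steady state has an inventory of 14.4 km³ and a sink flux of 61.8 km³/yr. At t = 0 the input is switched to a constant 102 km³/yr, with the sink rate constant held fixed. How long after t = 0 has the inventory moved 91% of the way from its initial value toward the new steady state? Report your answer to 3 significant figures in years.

0.561 yr

τ = M₀/F₀ = 14.4/61.8 = 0.2330 yr.
The remaining gap fraction is e^(−t/τ); 91% covered ⇒ e^(−t/τ) = 0.0900.
t = −τ ln(0.0900) = 0.2330 × 2.408 = 0.5611 yr.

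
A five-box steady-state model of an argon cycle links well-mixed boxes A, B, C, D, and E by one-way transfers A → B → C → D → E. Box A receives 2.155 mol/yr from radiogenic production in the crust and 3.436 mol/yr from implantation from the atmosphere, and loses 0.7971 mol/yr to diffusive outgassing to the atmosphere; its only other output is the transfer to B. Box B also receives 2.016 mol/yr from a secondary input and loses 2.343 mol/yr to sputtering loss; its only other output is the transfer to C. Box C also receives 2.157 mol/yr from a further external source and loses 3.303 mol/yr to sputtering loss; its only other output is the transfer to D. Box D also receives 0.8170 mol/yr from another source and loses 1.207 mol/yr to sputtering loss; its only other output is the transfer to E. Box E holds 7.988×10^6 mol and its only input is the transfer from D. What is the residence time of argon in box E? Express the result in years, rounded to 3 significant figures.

2.73×10^6 yr

Box A: F(A→B) = (2.155 + 3.436) − 0.7971 = 4.7939 mol/yr.
Box B: F(B→C) = (4.7939 + 2.016) − 2.343 = 4.4669 mol/yr.
Box C: F(C→D) = (4.4669 + 2.157) − 3.303 = 3.3209 mol/yr.
Box D: F(D→E) = (3.3209 + 0.8170) − 1.207 = 2.9309 mol/yr.
Box E throughput = its input = 2.9309 mol/yr; τ = 7.988×10^6 / 2.9309 = 2.725×10^6 yr.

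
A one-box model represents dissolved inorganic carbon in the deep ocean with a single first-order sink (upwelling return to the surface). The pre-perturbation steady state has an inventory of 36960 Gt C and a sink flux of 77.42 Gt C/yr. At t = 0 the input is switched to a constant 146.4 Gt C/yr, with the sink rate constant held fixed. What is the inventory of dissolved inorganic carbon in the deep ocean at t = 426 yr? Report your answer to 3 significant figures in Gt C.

The sink rate constant is k = F₀/M₀ = 77.42/36960 = 0.002095 yr⁻¹.
Solving dM/dt = F₁ − kM with M(0) = M₀ gives M(t) = F₁/k + (M₀ − F₁/k)·e^(−kt).
F₁/k = 146.4/0.002095 = 69891 Gt C; kt = 0.002095 × 426 = 0.8923, e^(−kt) = 0.4097.
M(426) = 69891 + (36960 − 69891) × 0.4097 = 69891 − 13490 = 56399 Gt C.

56400 Gt C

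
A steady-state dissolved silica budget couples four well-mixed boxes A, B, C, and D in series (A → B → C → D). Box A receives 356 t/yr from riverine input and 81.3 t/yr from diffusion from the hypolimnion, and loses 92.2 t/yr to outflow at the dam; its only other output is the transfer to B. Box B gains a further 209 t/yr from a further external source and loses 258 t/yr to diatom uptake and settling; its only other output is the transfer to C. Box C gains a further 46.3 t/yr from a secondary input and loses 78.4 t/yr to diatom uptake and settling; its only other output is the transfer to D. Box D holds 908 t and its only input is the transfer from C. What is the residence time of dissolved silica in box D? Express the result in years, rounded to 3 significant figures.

3.44 yr

Box A: F(A→B) = (356 + 81.3) − 92.2 = 345.10 t/yr.
Box B: F(B→C) = (345.10 + 209) − 258 = 296.10 t/yr.
Box C: F(C→D) = (296.10 + 46.3) − 78.4 = 264.00 t/yr.
Box D throughput = its input = 264.00 t/yr; τ = 908 / 264.00 = 3.439 yr.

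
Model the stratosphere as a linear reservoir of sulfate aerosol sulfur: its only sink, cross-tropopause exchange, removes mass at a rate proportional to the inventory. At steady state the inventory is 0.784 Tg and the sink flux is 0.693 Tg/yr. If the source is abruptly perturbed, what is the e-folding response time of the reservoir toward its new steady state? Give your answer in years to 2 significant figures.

For a linear reservoir the response time equals the residence time τ = M/F.
τ = 0.784 / 0.693 = 1.131 yr.

1.1 yr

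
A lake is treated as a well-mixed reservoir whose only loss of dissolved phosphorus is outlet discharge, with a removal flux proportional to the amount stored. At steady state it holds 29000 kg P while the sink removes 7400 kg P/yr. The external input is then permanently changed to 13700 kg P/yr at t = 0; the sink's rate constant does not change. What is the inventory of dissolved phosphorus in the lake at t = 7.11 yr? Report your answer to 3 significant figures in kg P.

Residence time τ = M₀/F₀ = 3.919 yr. The eventual steady state is M_∞ = M₀·(F₁/F₀) = 29000 × 13700/7400 = 53689 kg P.
The anomaly ΔM(t) = M(t) − M_∞ decays as ΔM₀·e^(−t/τ) with ΔM₀ = 29000 − 53689 = −24690 kg P.
At t = 7.11 yr, e^(−t/τ) = e^(−1.814) = 0.1630, so ΔM = −4023 kg P and M = 53689 − 4023 = 49666 kg P.

49700 kg P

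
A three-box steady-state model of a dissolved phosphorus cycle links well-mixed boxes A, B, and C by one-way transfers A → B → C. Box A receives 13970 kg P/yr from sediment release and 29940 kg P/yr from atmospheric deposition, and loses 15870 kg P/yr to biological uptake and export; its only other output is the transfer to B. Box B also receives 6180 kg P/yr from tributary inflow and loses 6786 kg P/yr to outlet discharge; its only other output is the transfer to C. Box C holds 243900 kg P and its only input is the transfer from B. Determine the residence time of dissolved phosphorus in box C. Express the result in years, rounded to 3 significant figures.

Box A: F(A→B) = (13970 + 29940) − 15870 = 28040 kg P/yr.
Box B: F(B→C) = (28040 + 6180) − 6786 = 27434 kg P/yr.
Box C throughput = its input = 27434 kg P/yr; τ = 243900 / 27434 = 8.890 yr.

8.89 yr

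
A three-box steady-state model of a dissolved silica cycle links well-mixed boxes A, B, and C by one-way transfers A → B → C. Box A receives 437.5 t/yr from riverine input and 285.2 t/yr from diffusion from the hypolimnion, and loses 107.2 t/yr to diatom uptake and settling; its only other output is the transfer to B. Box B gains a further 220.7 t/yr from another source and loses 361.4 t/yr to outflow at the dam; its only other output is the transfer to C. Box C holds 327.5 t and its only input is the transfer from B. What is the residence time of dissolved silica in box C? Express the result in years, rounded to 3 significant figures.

0.690 yr

Box A: F(A→B) = (437.5 + 285.2) − 107.2 = 615.50 t/yr.
Box B: F(B→C) = (615.50 + 220.7) − 361.4 = 474.80 t/yr.
Box C throughput = its input = 474.80 t/yr; τ = 327.5 / 474.80 = 0.6898 yr.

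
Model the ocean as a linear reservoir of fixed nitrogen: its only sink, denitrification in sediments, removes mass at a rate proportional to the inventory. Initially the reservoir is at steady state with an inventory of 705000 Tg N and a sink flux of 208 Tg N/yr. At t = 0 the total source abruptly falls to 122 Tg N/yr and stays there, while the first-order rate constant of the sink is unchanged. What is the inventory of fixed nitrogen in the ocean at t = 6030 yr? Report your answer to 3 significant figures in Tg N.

Residence time τ = M₀/F₀ = 3389 yr. The eventual steady state is M_∞ = M₀·(F₁/F₀) = 705000 × 122/208 = 413510 Tg N.
The anomaly ΔM(t) = M(t) − M_∞ decays as ΔM₀·e^(−t/τ) with ΔM₀ = 705000 − 413510 = 291500 Tg N.
At t = 6030 yr, e^(−t/τ) = e^(−1.779) = 0.1688, so ΔM = 49200 Tg N and M = 413510 + 49200 = 462710 Tg N.

463000 Tg N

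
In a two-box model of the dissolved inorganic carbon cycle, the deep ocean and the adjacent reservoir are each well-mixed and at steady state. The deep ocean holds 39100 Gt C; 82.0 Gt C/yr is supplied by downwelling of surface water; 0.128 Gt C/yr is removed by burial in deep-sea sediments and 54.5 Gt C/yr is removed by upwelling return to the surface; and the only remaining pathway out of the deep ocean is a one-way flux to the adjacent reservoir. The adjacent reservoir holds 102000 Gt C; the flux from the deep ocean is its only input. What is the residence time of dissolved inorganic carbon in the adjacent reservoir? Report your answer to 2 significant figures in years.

Balance the deep ocean: ΣF_in = 82.000 Gt C/yr.
Flux to the adjacent reservoir = ΣF_in − (0.128 + 54.5) = 27.372 Gt C/yr.
At steady state the output of the adjacent reservoir equals its input, 27.372 Gt C/yr.
τ = M / F = 102000 / 27.372 = 3726 yr.

3700 yr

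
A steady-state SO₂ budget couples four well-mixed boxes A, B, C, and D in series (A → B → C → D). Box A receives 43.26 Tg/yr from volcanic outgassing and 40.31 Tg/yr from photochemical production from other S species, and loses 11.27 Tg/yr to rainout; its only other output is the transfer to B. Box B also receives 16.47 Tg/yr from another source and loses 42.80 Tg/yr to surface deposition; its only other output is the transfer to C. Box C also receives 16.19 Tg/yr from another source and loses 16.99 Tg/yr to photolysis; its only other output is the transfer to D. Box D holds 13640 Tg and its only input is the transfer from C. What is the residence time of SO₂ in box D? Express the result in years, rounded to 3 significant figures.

Box A: F(A→B) = (43.26 + 40.31) − 11.27 = 72.300 Tg/yr.
Box B: F(B→C) = (72.300 + 16.47) − 42.80 = 45.970 Tg/yr.
Box C: F(C→D) = (45.970 + 16.19) − 16.99 = 45.170 Tg/yr.
Box D throughput = its input = 45.170 Tg/yr; τ = 13640 / 45.170 = 302.0 yr.

302 yr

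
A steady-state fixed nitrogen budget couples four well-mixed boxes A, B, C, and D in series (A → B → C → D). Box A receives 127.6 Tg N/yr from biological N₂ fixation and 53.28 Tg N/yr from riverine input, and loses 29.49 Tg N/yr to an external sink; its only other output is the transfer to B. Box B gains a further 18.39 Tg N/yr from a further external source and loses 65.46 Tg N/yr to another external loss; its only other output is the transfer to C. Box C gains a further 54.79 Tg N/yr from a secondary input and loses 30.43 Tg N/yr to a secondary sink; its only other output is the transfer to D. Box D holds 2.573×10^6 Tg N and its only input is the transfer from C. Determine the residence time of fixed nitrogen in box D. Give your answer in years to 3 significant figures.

20000 yr

Box A: F(A→B) = (127.6 + 53.28) − 29.49 = 151.39 Tg N/yr.
Box B: F(B→C) = (151.39 + 18.39) − 65.46 = 104.32 Tg N/yr.
Box C: F(C→D) = (104.32 + 54.79) − 30.43 = 128.68 Tg N/yr.
Box D throughput = its input = 128.68 Tg N/yr; τ = 2.573×10^6 / 128.68 = 20000 yr.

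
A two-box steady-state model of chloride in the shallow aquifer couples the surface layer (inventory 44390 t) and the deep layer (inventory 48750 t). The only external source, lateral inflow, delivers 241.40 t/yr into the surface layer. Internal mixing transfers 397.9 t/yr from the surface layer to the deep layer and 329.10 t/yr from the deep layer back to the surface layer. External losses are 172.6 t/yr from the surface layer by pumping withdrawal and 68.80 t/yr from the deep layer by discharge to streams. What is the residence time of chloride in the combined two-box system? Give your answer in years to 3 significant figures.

Residence time in the combined system uses the total inventory and the total *external* removal — internal exchanges between the two boxes cancel.
M_total = 44390 + 48750 = 93140 t.
ΣF_external_out = 172.6 + 68.80 = 241.40 t/yr.
τ = M_total / ΣF_ext = 93140 / 241.40 = 385.8 yr.

386 yr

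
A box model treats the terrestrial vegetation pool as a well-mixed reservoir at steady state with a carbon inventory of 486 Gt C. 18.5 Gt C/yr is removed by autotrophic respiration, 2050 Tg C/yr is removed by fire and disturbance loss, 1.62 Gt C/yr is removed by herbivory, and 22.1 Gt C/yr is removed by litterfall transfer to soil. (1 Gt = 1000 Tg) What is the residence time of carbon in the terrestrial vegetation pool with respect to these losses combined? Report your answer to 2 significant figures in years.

11 yr

Convert the fire and disturbance loss flux: 2050 Tg C/yr = 2.050 Gt C/yr.
Total removal = 18.50 + 2.050 + 1.620 + 22.10 = 44.270 Gt C/yr.
τ = M / ΣF_out = 486 / 44.270 = 10.98 yr.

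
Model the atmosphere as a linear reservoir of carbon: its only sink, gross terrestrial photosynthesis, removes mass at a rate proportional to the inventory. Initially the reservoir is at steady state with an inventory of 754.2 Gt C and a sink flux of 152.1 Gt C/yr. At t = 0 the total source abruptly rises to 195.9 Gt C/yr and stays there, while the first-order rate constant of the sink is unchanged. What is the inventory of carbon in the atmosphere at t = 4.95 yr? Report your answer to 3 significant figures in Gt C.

τ = M₀/F₀ = 754.2/152.1 = 4.959 yr; rate constant k = 1/τ.
New steady state M_∞ = F₁/k = F₁·τ = 195.9 × 4.959 = 971.39 Gt C.
M(t) = M_∞ + (M₀ − M_∞)·e^(−t/τ); t/τ = 4.95/4.959 = 0.9983, so e^(−t/τ) = 0.3685.
M(t) = 971.39 − 217.2 × 0.3685 = 891.35 Gt C.

891 Gt C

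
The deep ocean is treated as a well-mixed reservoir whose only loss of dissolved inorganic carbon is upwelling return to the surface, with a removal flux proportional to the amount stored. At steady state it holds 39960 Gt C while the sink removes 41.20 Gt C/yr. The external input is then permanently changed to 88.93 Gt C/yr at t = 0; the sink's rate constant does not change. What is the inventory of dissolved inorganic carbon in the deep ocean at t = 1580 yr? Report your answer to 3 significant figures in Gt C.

77200 Gt C

τ = M₀/F₀ = 39960/41.20 = 969.9 yr; rate constant k = 1/τ.
New steady state M_∞ = F₁/k = F₁·τ = 88.93 × 969.9 = 86253 Gt C.
M(t) = M_∞ + (M₀ − M_∞)·e^(−t/τ); t/τ = 1580/969.9 = 1.629, so e^(−t/τ) = 0.1961.
M(t) = 86253 − 46290 × 0.1961 = 77174 Gt C.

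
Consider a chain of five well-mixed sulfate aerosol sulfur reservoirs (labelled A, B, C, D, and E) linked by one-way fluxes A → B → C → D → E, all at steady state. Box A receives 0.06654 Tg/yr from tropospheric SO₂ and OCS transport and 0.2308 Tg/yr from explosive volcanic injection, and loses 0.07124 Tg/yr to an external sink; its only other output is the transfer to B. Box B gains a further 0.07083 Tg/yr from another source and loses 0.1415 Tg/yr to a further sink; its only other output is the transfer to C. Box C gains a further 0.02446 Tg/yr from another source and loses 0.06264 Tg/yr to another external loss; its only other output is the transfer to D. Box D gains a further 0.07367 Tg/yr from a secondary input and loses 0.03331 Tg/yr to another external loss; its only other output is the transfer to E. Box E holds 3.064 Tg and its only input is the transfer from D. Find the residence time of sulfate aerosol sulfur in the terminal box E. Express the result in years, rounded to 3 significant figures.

19.4 yr

Box A: F(A→B) = (0.06654 + 0.2308) − 0.07124 = 0.22610 Tg/yr.
Box B: F(B→C) = (0.22610 + 0.07083) − 0.1415 = 0.15543 Tg/yr.
Box C: F(C→D) = (0.15543 + 0.02446) − 0.06264 = 0.11725 Tg/yr.
Box D: F(D→E) = (0.11725 + 0.07367) − 0.03331 = 0.15761 Tg/yr.
Box E throughput = its input = 0.15761 Tg/yr; τ = 3.064 / 0.15761 = 19.44 yr.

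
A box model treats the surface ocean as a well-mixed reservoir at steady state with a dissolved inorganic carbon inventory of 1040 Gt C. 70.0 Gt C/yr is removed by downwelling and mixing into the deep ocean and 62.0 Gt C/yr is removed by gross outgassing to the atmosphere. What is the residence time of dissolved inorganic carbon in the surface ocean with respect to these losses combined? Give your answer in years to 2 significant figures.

Total removal = 70.00 + 62.00 = 132.00 Gt C/yr.
τ = M / ΣF_out = 1040 / 132.00 = 7.879 yr.

7.9 yr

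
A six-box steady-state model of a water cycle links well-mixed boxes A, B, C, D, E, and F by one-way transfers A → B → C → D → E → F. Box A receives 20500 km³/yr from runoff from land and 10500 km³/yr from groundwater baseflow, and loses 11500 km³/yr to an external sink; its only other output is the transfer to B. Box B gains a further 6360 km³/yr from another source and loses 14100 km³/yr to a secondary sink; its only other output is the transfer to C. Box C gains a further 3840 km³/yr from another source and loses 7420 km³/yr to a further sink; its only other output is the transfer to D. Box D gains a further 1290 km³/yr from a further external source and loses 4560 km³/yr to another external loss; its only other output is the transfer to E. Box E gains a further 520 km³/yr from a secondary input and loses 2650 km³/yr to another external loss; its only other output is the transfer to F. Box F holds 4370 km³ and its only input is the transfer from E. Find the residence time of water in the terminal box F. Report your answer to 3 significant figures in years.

Box A: F(A→B) = (20500 + 10500) − 11500 = 19500 km³/yr.
Box B: F(B→C) = (19500 + 6360) − 14100 = 11760 km³/yr.
Box C: F(C→D) = (11760 + 3840) − 7420 = 8180.0 km³/yr.
Box D: F(D→E) = (8180.0 + 1290) − 4560 = 4910.0 km³/yr.
Box E: F(E→F) = (4910.0 + 520) − 2650 = 2780.0 km³/yr.
Box F throughput = its input = 2780.0 km³/yr; τ = 4370 / 2780.0 = 1.572 yr.

1.57 yr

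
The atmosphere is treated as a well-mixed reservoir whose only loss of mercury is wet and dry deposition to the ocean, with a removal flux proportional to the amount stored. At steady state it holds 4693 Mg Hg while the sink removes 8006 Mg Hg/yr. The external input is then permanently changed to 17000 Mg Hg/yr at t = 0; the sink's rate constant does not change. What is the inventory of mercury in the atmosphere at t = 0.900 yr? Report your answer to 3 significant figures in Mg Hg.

Residence time τ = M₀/F₀ = 0.5862 yr. The eventual steady state is M_∞ = M₀·(F₁/F₀) = 4693 × 17000/8006 = 9965.2 Mg Hg.
The anomaly ΔM(t) = M(t) − M_∞ decays as ΔM₀·e^(−t/τ) with ΔM₀ = 4693 − 9965.2 = −5272 Mg Hg.
At t = 0.900 yr, e^(−t/τ) = e^(−1.535) = 0.2154, so ΔM = −1136 Mg Hg and M = 9965.2 − 1136 = 8829.6 Mg Hg.

8830 Mg Hg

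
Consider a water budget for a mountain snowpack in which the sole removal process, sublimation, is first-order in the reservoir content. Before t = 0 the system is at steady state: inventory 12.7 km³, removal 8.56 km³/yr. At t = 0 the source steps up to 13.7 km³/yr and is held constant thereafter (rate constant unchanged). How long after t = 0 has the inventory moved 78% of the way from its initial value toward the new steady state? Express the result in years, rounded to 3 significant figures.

τ = M₀/F₀ = 12.7/8.56 = 1.484 yr.
The remaining gap fraction is e^(−t/τ); 78% covered ⇒ e^(−t/τ) = 0.220.
t = −τ ln(0.220) = 1.484 × 1.514 = 2.246 yr.

2.25 yr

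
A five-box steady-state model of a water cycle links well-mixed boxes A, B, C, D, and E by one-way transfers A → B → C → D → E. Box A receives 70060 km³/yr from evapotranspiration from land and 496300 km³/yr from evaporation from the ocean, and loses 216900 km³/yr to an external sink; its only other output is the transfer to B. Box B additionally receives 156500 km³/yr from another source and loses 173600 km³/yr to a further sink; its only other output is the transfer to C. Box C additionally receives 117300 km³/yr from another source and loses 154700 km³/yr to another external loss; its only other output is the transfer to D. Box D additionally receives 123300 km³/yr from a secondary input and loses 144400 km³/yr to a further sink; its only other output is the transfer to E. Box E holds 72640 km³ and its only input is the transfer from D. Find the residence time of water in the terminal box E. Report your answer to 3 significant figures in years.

0.265 yr

Box A: F(A→B) = (70060 + 496300) − 216900 = 349460 km³/yr.
Box B: F(B→C) = (349460 + 156500) − 173600 = 332360 km³/yr.
Box C: F(C→D) = (332360 + 117300) − 154700 = 294960 km³/yr.
Box D: F(D→E) = (294960 + 123300) − 144400 = 273860 km³/yr.
Box E throughput = its input = 273860 km³/yr; τ = 72640 / 273860 = 0.2652 yr.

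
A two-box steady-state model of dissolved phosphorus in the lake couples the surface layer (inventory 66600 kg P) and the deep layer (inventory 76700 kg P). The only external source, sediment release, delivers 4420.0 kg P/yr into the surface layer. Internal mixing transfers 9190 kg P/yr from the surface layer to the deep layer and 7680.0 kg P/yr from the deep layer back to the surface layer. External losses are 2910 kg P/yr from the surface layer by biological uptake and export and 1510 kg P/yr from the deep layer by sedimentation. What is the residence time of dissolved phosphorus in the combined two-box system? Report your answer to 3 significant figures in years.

Residence time in the combined system uses the total inventory and the total *external* removal — internal exchanges between the two boxes cancel.
M_total = 66600 + 76700 = 143300 kg P.
ΣF_external_out = 2910 + 1510 = 4420.0 kg P/yr.
τ = M_total / ΣF_ext = 143300 / 4420.0 = 32.42 yr.

32.4 yr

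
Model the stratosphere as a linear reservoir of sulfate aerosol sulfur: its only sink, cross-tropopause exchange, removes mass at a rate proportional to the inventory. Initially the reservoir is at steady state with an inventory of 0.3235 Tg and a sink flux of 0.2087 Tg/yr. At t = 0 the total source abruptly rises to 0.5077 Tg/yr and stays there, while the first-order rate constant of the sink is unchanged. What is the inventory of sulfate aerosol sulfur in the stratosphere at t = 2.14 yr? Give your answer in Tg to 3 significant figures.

0.670 Tg

Residence time τ = M₀/F₀ = 1.550 yr. The eventual steady state is M_∞ = M₀·(F₁/F₀) = 0.3235 × 0.5077/0.2087 = 0.78697 Tg.
The anomaly ΔM(t) = M(t) − M_∞ decays as ΔM₀·e^(−t/τ) with ΔM₀ = 0.3235 − 0.78697 = −0.4635 Tg.
At t = 2.14 yr, e^(−t/τ) = e^(−1.381) = 0.2514, so ΔM = −0.1165 Tg and M = 0.78697 − 0.1165 = 0.67044 Tg.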